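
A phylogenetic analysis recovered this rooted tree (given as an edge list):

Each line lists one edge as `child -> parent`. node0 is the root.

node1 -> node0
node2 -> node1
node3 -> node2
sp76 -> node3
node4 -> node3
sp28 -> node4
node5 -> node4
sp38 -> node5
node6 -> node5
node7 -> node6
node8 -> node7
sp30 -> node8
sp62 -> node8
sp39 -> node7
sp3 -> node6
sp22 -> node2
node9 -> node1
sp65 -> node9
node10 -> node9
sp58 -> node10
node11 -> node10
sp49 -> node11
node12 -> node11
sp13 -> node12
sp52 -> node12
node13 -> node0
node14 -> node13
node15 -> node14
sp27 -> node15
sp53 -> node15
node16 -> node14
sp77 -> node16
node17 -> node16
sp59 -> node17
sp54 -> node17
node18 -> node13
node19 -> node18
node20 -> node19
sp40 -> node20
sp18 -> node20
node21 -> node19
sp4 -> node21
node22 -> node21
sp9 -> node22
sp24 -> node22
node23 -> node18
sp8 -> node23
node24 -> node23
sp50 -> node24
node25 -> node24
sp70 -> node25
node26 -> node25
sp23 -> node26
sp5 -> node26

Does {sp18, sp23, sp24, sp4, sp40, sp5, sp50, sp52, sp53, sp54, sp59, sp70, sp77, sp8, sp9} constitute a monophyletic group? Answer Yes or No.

The MRCA of the listed taxa is the root, so the smallest clade containing them is the whole tree.
That clade also contains sp13, sp22, sp27, sp28, sp3, sp30, sp38, sp39, sp49, sp58, sp62, sp65, sp76, which are not in the proposed group, so the group is not monophyletic.

No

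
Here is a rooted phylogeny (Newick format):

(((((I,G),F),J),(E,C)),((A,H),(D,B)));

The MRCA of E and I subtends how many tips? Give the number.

The MRCA of E and I is the node subtending ((((I,G),F),J),(E,C)).
That clade contains 6 terminal taxa: C, E, F, G, I, J.

6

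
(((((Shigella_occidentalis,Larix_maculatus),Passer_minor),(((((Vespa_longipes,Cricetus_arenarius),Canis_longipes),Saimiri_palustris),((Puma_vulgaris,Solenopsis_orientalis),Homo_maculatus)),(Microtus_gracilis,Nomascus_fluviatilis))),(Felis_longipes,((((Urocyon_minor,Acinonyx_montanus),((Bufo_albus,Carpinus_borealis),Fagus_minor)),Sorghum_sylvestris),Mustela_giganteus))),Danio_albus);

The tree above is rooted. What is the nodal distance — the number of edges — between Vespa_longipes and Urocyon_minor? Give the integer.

The MRCA of Vespa_longipes and Urocyon_minor is the node subtending ((((Shigella_occidentalis,Larix_maculatus),Passer_minor),(((((Vespa_longipes,Cricetus_arenarius),Canis_longipes),Saimiri_palustris),((Puma_vulgaris,Solenopsis_orientalis),Homo_maculatus)),(Microtus_gracilis,Nomascus_fluviatilis))),(Felis_longipes,((((Urocyon_minor,Acinonyx_montanus),((Bufo_albus,Carpinus_borealis),Fagus_minor)),Sorghum_sylvestris),Mustela_giganteus))).
From Vespa_longipes up to that node: 7 branches. From Urocyon_minor up to the same node: 6 branches. Total: 7 + 6 = 13.

13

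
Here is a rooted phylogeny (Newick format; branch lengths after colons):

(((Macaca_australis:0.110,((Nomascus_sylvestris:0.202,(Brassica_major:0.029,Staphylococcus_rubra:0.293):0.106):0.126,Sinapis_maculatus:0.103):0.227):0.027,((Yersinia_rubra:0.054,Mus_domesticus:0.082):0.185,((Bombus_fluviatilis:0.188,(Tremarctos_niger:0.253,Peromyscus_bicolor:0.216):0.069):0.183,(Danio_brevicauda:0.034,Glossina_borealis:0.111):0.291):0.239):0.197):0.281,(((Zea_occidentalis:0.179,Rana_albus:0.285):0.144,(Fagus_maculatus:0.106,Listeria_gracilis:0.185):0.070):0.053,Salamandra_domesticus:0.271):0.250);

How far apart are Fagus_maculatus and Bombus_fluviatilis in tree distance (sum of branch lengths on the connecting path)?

The path runs Fagus_maculatus → … → MRCA → … → Bombus_fluviatilis; the MRCA is the root of the tree.
Branch lengths along that path: 0.106 + 0.070 + 0.053 + 0.250 + 0.281 + 0.197 + 0.239 + 0.183 + 0.188 = 1.567.

1.567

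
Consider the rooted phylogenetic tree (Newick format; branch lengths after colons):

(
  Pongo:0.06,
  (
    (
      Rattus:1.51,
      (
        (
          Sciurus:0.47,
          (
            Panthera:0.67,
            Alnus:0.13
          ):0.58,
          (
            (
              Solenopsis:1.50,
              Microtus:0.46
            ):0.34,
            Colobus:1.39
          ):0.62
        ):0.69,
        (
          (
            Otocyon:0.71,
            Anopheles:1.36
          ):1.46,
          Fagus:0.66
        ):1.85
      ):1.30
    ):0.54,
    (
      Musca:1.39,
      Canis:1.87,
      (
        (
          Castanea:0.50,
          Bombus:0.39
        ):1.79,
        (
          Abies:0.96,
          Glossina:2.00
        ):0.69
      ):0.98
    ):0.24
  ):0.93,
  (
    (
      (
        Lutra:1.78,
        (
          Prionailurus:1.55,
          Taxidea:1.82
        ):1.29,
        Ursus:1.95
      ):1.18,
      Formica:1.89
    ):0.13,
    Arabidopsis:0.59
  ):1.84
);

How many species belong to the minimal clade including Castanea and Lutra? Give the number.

23

The MRCA of Castanea and Lutra is the root, so the clade is the entire tree.
That clade contains 23 terminal taxa: Abies, Alnus, Anopheles, Arabidopsis, Bombus, Canis, Castanea, Colobus, Fagus, Formica, Glossina, Lutra, Microtus, Musca, Otocyon, Panthera, Pongo, Prionailurus, Rattus, Sciurus, Solenopsis, Taxidea, Ursus.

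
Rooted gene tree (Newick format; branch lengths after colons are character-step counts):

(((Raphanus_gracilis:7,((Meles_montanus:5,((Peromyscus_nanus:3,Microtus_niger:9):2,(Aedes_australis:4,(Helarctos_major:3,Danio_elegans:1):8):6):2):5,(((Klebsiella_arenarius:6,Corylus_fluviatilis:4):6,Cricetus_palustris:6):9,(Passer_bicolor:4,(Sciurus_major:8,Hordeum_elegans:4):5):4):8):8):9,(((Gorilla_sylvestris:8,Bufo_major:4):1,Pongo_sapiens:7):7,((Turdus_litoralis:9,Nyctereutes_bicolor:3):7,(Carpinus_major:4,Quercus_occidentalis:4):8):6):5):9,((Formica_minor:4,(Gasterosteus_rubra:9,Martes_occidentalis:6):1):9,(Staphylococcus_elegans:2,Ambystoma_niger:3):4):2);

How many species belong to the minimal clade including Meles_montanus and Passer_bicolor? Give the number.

The MRCA of Meles_montanus and Passer_bicolor is the node subtending ((Meles_montanus,((Peromyscus_nanus,Microtus_niger),(Aedes_australis,(Helarctos_major,Danio_elegans)))),(((Klebsiella_arenarius,Corylus_fluviatilis),Cricetus_palustris),(Passer_bicolor,(Sciurus_major,Hordeum_elegans)))).
That clade contains 12 terminal taxa: Aedes_australis, Corylus_fluviatilis, Cricetus_palustris, Danio_elegans, Helarctos_major, Hordeum_elegans, Klebsiella_arenarius, Meles_montanus, Microtus_niger, Passer_bicolor, Peromyscus_nanus, Sciurus_major.

12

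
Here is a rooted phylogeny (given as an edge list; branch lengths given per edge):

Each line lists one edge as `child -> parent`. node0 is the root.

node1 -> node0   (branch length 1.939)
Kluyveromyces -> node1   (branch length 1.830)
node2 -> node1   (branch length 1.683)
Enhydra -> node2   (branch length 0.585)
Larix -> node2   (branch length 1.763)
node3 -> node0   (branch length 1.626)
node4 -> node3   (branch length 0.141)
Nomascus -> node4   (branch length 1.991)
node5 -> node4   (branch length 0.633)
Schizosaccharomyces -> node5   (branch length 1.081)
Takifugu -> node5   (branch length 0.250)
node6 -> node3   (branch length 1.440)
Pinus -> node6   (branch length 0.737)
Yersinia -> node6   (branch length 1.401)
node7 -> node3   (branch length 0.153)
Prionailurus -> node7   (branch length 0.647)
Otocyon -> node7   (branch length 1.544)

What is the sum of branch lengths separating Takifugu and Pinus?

3.201

The path runs Takifugu → … → MRCA → … → Pinus; the MRCA is the node subtending ((Nomascus,(Schizosaccharomyces,Takifugu)),(Pinus,Yersinia),(Prionailurus,Otocyon)).
Branch lengths along that path: 0.250 + 0.633 + 0.141 + 1.440 + 0.737 = 3.201.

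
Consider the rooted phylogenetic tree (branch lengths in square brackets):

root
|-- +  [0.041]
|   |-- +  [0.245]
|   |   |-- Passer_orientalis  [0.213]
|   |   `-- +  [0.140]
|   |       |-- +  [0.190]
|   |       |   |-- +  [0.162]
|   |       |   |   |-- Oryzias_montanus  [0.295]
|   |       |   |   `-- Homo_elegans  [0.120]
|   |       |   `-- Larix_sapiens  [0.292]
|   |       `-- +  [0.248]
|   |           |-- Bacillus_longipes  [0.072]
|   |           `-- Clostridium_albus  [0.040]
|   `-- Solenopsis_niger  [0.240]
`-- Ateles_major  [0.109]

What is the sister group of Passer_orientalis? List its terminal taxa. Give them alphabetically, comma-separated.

Bacillus_longipes, Clostridium_albus, Homo_elegans, Larix_sapiens, Oryzias_montanus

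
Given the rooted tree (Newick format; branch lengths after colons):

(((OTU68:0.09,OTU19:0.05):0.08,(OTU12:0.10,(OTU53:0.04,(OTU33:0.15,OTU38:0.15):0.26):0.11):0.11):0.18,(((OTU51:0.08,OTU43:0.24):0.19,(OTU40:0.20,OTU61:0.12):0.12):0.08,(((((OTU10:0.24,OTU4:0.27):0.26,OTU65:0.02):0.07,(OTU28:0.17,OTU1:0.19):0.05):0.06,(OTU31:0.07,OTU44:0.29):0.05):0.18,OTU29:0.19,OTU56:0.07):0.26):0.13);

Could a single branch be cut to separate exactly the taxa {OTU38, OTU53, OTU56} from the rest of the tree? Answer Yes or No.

No

The MRCA of the listed taxa is the root, so the smallest clade containing them is the whole tree.
That clade also contains OTU1, OTU10, OTU12, OTU19, OTU28, OTU29, OTU31, OTU33, OTU4, OTU40, OTU43, OTU44, OTU51, OTU61, OTU65, OTU68, which are not in the proposed group, so the group is not monophyletic.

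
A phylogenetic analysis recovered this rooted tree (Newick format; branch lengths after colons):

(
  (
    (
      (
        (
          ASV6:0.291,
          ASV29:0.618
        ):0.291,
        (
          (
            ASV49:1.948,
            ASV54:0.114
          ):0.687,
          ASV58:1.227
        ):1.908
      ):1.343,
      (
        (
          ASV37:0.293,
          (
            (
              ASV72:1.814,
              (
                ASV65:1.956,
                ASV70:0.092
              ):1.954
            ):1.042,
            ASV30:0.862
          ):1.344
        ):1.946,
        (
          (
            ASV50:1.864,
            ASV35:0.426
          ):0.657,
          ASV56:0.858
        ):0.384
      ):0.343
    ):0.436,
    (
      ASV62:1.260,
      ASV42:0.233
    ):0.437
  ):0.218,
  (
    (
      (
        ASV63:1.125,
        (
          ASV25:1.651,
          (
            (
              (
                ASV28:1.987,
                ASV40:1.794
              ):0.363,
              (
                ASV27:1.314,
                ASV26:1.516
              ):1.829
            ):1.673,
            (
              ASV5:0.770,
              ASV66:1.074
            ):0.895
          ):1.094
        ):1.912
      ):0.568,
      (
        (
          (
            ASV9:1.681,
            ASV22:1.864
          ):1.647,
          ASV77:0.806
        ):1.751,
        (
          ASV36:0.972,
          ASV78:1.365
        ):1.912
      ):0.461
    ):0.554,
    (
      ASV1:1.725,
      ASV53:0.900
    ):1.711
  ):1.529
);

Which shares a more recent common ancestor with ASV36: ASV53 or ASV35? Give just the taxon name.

The MRCA of ASV36 and ASV53 subtends (((ASV63,(ASV25,(((ASV28,ASV40),(ASV27,ASV26)),(ASV5,ASV66)))),(((ASV9,ASV22),ASV77),(ASV36,ASV78))),(ASV1,ASV53)) (15 taxa).
The MRCA of ASV36 and ASV35 is the root, subtending the entire tree (30 taxa).
The first is nested inside the second, so ASV36 shares a more recent common ancestor with ASV53.

ASV53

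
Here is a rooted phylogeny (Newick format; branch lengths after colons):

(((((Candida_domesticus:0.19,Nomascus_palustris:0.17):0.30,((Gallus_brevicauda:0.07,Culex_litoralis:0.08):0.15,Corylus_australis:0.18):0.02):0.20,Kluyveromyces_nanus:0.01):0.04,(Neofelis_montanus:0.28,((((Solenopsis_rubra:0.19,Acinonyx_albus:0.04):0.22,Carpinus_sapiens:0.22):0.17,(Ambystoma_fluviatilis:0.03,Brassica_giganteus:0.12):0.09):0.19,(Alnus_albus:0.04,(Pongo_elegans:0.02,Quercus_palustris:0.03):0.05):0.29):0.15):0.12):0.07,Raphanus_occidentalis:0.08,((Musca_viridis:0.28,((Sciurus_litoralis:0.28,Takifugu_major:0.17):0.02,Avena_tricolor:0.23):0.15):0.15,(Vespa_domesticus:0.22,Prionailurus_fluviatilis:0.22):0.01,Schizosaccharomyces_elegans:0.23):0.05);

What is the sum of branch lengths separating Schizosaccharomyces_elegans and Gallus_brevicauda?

0.83

The path runs Schizosaccharomyces_elegans → … → MRCA → … → Gallus_brevicauda; the MRCA is the root of the tree.
Branch lengths along that path: 0.23 + 0.05 + 0.07 + 0.04 + 0.20 + 0.02 + 0.15 + 0.07 = 0.83.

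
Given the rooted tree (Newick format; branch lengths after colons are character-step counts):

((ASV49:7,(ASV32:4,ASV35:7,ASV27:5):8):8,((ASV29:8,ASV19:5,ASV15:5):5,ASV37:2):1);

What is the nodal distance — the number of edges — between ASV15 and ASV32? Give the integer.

The MRCA of ASV15 and ASV32 is the root of the tree.
From ASV15 up to that node: 3 branches. From ASV32 up to the same node: 3 branches. Total: 3 + 3 = 6.

6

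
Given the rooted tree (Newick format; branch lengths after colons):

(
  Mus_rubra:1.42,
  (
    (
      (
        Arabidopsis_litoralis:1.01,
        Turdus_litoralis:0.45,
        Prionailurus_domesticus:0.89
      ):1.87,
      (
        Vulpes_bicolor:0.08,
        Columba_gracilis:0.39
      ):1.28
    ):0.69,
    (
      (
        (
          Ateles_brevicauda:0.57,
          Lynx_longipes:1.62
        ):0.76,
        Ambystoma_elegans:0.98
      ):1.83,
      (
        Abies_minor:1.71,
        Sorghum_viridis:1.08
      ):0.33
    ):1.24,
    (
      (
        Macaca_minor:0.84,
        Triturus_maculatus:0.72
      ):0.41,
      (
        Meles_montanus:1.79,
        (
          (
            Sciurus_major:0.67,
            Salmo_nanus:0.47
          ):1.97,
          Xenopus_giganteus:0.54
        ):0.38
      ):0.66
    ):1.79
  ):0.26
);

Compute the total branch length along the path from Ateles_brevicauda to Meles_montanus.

The path runs Ateles_brevicauda → … → MRCA → … → Meles_montanus; the MRCA is the node subtending (((Arabidopsis_litoralis,Turdus_litoralis,Prionailurus_domesticus),(Vulpes_bicolor,Columba_gracilis)),(((Ateles_brevicauda,Lynx_longipes),Ambystoma_elegans),(Abies_minor,Sorghum_viridis)),((Macaca_minor,Triturus_maculatus),(Meles_montanus,((Sciurus_major,Salmo_nanus),Xenopus_giganteus)))).
Branch lengths along that path: 0.57 + 0.76 + 1.83 + 1.24 + 1.79 + 0.66 + 1.79 = 8.64.

8.64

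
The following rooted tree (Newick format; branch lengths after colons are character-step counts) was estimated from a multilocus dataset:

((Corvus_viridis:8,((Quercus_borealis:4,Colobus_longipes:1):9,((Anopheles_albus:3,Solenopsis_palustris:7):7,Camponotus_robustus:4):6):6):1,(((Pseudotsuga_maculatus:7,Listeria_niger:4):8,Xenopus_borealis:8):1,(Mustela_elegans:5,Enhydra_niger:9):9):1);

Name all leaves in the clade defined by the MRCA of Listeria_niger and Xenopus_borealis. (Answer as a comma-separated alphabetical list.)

Tracing Listeria_niger: it sits inside (Pseudotsuga_maculatus,Listeria_niger).
Tracing Xenopus_borealis: it sits inside ((Pseudotsuga_maculatus,Listeria_niger),Xenopus_borealis).
The smallest clade enclosing both is ((Pseudotsuga_maculatus,Listeria_niger),Xenopus_borealis); the answer is its 3 terminal taxa in alphabetical order.

Listeria_niger, Pseudotsuga_maculatus, Xenopus_borealis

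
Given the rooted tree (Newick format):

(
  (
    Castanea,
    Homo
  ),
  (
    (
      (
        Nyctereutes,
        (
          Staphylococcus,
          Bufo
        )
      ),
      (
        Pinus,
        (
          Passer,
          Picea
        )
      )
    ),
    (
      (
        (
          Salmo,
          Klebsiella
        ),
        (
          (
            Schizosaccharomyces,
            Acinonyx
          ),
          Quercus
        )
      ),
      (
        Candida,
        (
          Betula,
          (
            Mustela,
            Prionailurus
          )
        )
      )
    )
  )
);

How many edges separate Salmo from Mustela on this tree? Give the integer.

7

The MRCA of Salmo and Mustela is the node subtending (((Salmo,Klebsiella),((Schizosaccharomyces,Acinonyx),Quercus)),(Candida,(Betula,(Mustela,Prionailurus)))).
From Salmo up to that node: 3 branches. From Mustela up to the same node: 4 branches. Total: 3 + 4 = 7.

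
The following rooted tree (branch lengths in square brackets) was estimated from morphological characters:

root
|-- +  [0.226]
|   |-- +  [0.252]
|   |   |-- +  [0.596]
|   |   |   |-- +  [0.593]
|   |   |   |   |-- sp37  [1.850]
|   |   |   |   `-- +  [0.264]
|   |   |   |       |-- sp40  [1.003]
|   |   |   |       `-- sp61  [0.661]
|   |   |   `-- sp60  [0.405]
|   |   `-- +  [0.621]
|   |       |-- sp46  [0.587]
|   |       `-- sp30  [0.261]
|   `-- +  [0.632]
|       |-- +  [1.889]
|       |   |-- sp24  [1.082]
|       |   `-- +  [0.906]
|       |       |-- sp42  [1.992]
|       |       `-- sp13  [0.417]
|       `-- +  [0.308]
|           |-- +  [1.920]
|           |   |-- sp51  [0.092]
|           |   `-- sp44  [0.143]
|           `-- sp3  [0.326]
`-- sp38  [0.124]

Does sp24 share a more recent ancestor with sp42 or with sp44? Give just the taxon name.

sp42

The MRCA of sp24 and sp42 subtends (sp24,(sp42,sp13)) (3 taxa).
The MRCA of sp24 and sp44 subtends ((sp24,(sp42,sp13)),((sp51,sp44),sp3)) (6 taxa).
The first is nested inside the second, so sp24 shares a more recent common ancestor with sp42.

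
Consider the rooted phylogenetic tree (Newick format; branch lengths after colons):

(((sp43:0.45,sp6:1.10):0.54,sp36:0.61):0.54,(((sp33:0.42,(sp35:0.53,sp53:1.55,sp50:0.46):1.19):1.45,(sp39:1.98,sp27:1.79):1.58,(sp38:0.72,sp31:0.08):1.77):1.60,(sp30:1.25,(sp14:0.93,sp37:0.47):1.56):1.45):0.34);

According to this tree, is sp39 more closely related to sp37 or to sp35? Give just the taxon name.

The MRCA of sp39 and sp35 subtends ((sp33,(sp35,sp53,sp50)),(sp39,sp27),(sp38,sp31)) (8 taxa).
The MRCA of sp39 and sp37 subtends (((sp33,(sp35,sp53,sp50)),(sp39,sp27),(sp38,sp31)),(sp30,(sp14,sp37))) (11 taxa).
The first is nested inside the second, so sp39 shares a more recent common ancestor with sp35.

sp35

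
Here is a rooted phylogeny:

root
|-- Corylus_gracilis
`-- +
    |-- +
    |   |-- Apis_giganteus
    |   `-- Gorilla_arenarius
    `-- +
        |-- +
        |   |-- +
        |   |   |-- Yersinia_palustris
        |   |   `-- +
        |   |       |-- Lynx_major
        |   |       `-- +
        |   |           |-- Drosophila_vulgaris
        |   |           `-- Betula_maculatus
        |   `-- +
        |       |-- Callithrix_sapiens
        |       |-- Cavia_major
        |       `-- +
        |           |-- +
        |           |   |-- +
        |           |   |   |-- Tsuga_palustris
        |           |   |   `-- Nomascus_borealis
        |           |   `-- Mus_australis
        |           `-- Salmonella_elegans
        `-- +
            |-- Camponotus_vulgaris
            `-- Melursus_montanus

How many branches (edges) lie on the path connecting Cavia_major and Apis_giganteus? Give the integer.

The MRCA of Cavia_major and Apis_giganteus is the node subtending ((Apis_giganteus,Gorilla_arenarius),(((Yersinia_palustris,(Lynx_major,(Drosophila_vulgaris,Betula_maculatus))),(Callithrix_sapiens,Cavia_major,(((Tsuga_palustris,Nomascus_borealis),Mus_australis),Salmonella_elegans))),(Camponotus_vulgaris,Melursus_montanus))).
From Cavia_major up to that node: 4 branches. From Apis_giganteus up to the same node: 2 branches. Total: 4 + 2 = 6.

6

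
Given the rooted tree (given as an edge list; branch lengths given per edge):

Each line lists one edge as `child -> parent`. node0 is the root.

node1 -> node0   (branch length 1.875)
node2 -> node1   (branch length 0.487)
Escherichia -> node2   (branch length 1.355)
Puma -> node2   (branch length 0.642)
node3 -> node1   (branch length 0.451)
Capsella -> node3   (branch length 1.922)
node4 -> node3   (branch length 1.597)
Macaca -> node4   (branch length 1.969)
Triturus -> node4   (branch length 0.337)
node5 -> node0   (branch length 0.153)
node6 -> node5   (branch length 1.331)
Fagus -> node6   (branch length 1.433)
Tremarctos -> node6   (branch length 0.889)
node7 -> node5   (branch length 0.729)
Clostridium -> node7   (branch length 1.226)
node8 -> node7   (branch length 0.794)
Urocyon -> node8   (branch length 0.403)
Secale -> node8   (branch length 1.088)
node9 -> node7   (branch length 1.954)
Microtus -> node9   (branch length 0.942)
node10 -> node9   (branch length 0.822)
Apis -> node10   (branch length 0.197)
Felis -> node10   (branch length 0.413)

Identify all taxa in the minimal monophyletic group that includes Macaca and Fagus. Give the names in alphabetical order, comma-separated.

Tracing Macaca: it sits inside (Macaca,Triturus).
Tracing Fagus: it sits inside (Fagus,Tremarctos).
The smallest clade enclosing both is the whole tree (their MRCA is the root), so the answer is all 13 tips in alphabetical order.

Apis, Capsella, Clostridium, Escherichia, Fagus, Felis, Macaca, Microtus, Puma, Secale, Tremarctos, Triturus, Urocyon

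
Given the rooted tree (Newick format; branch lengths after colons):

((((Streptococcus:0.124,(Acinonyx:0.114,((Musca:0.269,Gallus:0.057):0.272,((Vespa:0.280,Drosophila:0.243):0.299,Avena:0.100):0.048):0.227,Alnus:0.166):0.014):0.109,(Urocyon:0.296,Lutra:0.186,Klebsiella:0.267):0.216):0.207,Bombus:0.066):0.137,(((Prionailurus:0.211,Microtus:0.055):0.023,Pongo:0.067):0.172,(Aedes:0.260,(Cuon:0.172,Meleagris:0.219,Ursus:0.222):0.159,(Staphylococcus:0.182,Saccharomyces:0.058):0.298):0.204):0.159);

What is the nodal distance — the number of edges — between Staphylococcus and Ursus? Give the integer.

The MRCA of Staphylococcus and Ursus is the node subtending (Aedes,(Cuon,Meleagris,Ursus),(Staphylococcus,Saccharomyces)).
From Staphylococcus up to that node: 2 branches. From Ursus up to the same node: 2 branches. Total: 2 + 2 = 4.

4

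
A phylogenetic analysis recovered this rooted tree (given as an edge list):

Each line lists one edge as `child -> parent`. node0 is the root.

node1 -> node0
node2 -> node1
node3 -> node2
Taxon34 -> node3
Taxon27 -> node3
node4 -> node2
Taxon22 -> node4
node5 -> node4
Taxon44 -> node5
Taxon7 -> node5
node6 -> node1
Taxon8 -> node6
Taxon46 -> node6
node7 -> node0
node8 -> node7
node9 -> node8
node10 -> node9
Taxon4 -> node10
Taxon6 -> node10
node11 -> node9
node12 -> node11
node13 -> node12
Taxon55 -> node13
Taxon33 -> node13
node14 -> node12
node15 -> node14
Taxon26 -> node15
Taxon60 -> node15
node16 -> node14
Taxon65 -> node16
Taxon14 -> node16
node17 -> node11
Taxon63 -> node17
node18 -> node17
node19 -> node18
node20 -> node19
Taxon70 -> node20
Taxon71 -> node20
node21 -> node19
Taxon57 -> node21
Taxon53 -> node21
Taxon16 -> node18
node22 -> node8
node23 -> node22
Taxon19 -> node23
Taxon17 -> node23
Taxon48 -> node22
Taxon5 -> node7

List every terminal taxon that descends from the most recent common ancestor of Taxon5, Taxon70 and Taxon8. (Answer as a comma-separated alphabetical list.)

Tracing Taxon5: it sits inside ((((Taxon4,Taxon6),(((Taxon55,Taxon33),((Taxon26,Taxon60),(Taxon65,Taxon14))),(Taxon63,(((Taxon70,Taxon71),(Taxon57,Taxon53)),Taxon16)))),((Taxon19,Taxon17),Taxon48)),Taxon5).
Tracing Taxon70: it sits inside (Taxon70,Taxon71).
Tracing Taxon8: it sits inside (Taxon8,Taxon46).
The smallest clade enclosing all 3 is the whole tree (their MRCA is the root), so the answer is all 25 tips in alphabetical order.

Taxon14, Taxon16, Taxon17, Taxon19, Taxon22, Taxon26, Taxon27, Taxon33, Taxon34, Taxon4, Taxon44, Taxon46, Taxon48, Taxon5, Taxon53, Taxon55, Taxon57, Taxon6, Taxon60, Taxon63, Taxon65, Taxon7, Taxon70, Taxon71, Taxon8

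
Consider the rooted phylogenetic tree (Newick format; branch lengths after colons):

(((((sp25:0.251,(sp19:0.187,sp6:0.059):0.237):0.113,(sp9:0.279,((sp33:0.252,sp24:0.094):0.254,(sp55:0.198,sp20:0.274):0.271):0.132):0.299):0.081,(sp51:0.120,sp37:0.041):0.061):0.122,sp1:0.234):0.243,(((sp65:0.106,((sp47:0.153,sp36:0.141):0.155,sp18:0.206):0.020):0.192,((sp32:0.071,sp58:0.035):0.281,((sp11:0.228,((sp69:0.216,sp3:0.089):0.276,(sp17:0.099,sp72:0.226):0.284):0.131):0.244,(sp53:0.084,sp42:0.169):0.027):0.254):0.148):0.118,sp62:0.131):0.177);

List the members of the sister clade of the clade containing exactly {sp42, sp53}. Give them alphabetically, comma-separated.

The clade containing exactly {sp42, sp53} attaches to the tree at the node subtending ((sp11,((sp69,sp3),(sp17,sp72))),(sp53,sp42)).
The other lineage descending from that same node — the sister group — is (sp11,((sp69,sp3),(sp17,sp72))); its 5 tips in alphabetical order are the answer.

sp11, sp17, sp3, sp69, sp72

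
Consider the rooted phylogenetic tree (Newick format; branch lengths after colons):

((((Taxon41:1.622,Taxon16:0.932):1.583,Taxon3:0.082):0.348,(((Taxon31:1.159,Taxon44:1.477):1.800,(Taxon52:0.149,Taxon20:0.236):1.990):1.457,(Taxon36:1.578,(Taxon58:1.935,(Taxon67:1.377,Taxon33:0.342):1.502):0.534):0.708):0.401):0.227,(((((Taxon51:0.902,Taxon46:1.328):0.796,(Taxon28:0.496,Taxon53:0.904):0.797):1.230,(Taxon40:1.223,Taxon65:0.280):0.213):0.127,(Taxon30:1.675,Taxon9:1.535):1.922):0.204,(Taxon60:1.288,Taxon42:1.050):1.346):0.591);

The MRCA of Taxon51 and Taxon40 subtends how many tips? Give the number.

6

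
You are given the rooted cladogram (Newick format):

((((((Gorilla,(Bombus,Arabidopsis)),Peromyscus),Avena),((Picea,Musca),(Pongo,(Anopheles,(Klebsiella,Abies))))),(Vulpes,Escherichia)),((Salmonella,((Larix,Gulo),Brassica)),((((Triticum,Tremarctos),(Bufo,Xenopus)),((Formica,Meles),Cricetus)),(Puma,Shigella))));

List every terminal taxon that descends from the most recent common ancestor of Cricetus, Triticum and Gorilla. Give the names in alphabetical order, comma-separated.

Tracing Cricetus: it sits inside ((Formica,Meles),Cricetus).
Tracing Triticum: it sits inside (Triticum,Tremarctos).
Tracing Gorilla: it sits inside (Gorilla,(Bombus,Arabidopsis)).
The smallest clade enclosing all 3 is the whole tree (their MRCA is the root), so the answer is all 26 tips in alphabetical order.

Abies, Anopheles, Arabidopsis, Avena, Bombus, Brassica, Bufo, Cricetus, Escherichia, Formica, Gorilla, Gulo, Klebsiella, Larix, Meles, Musca, Peromyscus, Picea, Pongo, Puma, Salmonella, Shigella, Tremarctos, Triticum, Vulpes, Xenopus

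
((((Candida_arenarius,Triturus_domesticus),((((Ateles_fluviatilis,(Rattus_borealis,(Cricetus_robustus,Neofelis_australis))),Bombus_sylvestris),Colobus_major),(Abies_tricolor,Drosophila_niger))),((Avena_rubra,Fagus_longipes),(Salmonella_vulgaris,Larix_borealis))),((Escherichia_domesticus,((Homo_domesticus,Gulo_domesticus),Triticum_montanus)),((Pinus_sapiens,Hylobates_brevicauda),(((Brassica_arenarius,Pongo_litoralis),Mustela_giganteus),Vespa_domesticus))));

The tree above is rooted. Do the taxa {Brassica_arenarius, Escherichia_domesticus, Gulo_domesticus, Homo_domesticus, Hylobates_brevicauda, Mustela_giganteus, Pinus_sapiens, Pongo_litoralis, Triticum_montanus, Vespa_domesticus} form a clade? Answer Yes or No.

Yes

The most recent common ancestor of these taxa subtends ((Escherichia_domesticus,((Homo_domesticus,Gulo_domesticus),Triticum_montanus)),((Pinus_sapiens,Hylobates_brevicauda),(((Brassica_arenarius,Pongo_litoralis),Mustela_giganteus),Vespa_domesticus))).
That clade has exactly 10 tips — every listed taxon and nothing else — so the group is monophyletic.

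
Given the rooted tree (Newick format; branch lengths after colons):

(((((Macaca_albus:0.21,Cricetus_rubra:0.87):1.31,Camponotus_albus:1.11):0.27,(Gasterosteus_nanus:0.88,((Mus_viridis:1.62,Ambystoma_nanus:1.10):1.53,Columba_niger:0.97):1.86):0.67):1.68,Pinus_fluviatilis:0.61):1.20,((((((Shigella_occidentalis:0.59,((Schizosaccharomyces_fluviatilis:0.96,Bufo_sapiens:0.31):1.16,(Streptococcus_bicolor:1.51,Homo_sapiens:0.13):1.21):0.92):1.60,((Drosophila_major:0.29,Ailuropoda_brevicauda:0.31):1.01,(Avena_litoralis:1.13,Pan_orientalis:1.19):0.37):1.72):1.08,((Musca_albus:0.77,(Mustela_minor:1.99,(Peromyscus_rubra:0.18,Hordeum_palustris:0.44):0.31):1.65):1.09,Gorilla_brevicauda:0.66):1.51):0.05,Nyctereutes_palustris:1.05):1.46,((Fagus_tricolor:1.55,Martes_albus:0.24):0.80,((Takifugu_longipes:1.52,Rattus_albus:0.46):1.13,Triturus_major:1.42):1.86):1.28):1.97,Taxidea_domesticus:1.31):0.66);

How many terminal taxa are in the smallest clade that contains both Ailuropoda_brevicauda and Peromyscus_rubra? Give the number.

14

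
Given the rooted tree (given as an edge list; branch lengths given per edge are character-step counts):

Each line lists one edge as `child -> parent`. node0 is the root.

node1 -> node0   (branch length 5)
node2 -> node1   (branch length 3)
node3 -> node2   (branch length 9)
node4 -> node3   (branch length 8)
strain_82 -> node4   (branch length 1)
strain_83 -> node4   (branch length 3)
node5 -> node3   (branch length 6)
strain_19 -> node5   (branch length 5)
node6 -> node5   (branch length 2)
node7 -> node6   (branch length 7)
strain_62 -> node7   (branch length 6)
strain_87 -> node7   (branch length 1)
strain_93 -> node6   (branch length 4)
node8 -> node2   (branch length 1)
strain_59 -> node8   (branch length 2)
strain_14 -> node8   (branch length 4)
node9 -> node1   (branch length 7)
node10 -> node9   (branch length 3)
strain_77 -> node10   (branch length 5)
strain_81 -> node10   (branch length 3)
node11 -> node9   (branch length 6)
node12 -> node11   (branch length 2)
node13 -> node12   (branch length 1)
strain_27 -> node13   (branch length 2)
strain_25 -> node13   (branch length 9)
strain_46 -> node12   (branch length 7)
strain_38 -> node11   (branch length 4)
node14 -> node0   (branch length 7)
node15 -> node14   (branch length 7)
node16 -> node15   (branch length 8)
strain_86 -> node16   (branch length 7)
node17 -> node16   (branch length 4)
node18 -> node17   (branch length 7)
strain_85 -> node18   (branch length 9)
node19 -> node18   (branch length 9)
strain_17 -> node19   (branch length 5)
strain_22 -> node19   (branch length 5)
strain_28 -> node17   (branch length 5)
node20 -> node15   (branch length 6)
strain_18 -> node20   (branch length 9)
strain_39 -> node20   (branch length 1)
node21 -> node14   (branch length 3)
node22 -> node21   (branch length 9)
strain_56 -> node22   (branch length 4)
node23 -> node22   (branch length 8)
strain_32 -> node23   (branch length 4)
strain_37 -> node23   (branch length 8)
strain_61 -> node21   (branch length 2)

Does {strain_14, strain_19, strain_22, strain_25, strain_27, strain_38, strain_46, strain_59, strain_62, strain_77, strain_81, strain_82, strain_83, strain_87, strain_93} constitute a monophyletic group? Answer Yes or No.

The MRCA of the listed taxa is the root, so the smallest clade containing them is the whole tree.
That clade also contains strain_17, strain_18, strain_28, strain_32, strain_37, strain_39, strain_56, strain_61, strain_85, strain_86, which are not in the proposed group, so the group is not monophyletic.

No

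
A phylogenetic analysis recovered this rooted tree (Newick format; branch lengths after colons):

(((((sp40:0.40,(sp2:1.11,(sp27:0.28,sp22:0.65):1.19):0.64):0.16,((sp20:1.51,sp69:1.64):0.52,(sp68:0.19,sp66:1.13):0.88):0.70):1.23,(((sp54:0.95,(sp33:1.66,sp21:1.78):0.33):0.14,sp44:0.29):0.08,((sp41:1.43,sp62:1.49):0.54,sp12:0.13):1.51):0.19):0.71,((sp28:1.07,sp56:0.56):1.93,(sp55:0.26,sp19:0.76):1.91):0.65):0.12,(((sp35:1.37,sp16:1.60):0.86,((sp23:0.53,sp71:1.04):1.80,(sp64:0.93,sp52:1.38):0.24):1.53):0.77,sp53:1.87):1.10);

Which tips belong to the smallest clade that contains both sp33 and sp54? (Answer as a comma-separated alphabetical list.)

sp21, sp33, sp54

Tracing sp33: it sits inside (sp33,sp21).
Tracing sp54: it sits inside (sp54,(sp33,sp21)).
The smallest clade enclosing both is (sp54,(sp33,sp21)); the answer is its 3 terminal taxa in alphabetical order.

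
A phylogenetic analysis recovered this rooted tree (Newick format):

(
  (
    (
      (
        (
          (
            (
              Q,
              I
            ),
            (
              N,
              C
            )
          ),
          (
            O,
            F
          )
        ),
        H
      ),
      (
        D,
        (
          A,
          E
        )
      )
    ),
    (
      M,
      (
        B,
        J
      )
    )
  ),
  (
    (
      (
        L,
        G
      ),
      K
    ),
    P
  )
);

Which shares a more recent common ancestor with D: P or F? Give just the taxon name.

The MRCA of D and F subtends (((((Q,I),(N,C)),(O,F)),H),(D,(A,E))) (10 taxa).
The MRCA of D and P is the root, subtending the entire tree (17 taxa).
The first is nested inside the second, so D shares a more recent common ancestor with F.

F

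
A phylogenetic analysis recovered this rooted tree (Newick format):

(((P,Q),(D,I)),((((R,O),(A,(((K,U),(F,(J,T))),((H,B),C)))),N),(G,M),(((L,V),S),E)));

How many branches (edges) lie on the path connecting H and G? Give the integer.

9

The MRCA of H and G is the node subtending ((((R,O),(A,(((K,U),(F,(J,T))),((H,B),C)))),N),(G,M),(((L,V),S),E)).
From H up to that node: 7 branches. From G up to the same node: 2 branches. Total: 7 + 2 = 9.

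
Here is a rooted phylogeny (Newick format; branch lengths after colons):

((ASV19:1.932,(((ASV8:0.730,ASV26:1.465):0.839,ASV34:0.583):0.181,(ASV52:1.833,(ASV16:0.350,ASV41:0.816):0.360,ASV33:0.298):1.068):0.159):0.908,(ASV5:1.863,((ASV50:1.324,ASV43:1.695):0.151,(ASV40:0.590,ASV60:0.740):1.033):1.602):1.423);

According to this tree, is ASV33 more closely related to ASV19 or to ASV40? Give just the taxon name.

The MRCA of ASV33 and ASV19 subtends (ASV19,(((ASV8,ASV26),ASV34),(ASV52,(ASV16,ASV41),ASV33))) (8 taxa).
The MRCA of ASV33 and ASV40 is the root, subtending the entire tree (13 taxa).
The first is nested inside the second, so ASV33 shares a more recent common ancestor with ASV19.

ASV19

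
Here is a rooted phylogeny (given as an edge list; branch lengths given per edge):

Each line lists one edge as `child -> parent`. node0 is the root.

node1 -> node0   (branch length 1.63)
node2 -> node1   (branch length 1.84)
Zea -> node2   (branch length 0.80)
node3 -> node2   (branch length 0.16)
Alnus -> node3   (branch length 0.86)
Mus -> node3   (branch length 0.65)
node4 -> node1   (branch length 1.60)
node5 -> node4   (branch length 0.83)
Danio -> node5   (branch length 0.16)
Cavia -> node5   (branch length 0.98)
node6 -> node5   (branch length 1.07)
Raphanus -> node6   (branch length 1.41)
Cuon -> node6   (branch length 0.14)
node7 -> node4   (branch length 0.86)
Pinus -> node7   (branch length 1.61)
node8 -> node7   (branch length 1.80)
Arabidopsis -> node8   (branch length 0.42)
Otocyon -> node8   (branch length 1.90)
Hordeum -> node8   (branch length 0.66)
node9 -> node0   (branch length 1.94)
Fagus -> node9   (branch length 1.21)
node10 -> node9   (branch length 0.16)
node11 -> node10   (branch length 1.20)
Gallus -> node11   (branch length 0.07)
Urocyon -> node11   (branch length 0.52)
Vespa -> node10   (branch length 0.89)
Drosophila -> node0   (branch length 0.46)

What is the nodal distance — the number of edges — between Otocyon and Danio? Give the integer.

The MRCA of Otocyon and Danio is the node subtending ((Danio,Cavia,(Raphanus,Cuon)),(Pinus,(Arabidopsis,Otocyon,Hordeum))).
From Otocyon up to that node: 3 branches. From Danio up to the same node: 2 branches. Total: 3 + 2 = 5.

5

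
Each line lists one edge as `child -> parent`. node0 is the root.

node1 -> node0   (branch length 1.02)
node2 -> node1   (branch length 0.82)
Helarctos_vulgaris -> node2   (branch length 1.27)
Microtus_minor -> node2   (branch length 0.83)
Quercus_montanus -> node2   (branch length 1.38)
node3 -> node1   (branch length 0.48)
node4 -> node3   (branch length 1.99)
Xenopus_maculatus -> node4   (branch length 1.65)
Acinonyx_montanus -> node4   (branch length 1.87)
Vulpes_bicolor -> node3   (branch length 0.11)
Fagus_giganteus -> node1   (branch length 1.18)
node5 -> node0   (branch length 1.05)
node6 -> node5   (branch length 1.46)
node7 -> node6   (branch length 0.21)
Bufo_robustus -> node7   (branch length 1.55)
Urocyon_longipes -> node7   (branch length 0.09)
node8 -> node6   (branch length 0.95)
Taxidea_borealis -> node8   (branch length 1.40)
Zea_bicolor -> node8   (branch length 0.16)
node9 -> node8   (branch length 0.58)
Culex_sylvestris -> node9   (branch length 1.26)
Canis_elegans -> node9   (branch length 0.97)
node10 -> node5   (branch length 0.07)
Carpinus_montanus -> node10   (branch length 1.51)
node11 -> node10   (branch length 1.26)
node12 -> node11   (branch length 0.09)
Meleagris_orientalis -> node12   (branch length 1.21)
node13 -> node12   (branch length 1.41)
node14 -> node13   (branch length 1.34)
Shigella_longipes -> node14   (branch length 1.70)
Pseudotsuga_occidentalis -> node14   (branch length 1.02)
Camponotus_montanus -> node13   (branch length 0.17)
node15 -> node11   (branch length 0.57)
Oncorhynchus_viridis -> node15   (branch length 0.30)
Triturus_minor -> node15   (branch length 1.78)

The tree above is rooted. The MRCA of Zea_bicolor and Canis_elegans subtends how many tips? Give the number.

The MRCA of Zea_bicolor and Canis_elegans is the node subtending (Taxidea_borealis,Zea_bicolor,(Culex_sylvestris,Canis_elegans)).
That clade contains 4 terminal taxa: Canis_elegans, Culex_sylvestris, Taxidea_borealis, Zea_bicolor.

4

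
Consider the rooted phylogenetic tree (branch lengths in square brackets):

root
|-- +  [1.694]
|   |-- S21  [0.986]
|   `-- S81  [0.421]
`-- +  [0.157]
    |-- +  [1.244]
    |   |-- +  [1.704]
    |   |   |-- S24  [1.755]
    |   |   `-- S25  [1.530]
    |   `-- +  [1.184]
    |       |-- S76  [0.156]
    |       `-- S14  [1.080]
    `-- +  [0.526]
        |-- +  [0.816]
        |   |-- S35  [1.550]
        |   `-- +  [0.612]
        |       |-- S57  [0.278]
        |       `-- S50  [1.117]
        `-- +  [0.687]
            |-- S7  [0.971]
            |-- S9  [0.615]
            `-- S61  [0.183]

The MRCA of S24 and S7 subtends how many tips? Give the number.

10

The MRCA of S24 and S7 is the node subtending (((S24,S25),(S76,S14)),((S35,(S57,S50)),(S7,S9,S61))).
That clade contains 10 terminal taxa: S14, S24, S25, S35, S50, S57, S61, S7, S76, S9.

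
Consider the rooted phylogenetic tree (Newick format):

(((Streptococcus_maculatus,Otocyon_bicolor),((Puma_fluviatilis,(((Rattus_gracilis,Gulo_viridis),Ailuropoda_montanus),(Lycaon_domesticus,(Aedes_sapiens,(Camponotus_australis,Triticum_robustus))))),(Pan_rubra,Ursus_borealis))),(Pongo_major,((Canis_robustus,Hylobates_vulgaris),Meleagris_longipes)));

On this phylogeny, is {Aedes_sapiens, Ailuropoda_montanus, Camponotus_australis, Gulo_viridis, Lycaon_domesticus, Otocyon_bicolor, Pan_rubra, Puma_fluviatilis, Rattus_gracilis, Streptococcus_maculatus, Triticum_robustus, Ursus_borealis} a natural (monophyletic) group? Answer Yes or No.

The most recent common ancestor of these taxa subtends ((Streptococcus_maculatus,Otocyon_bicolor),((Puma_fluviatilis,(((Rattus_gracilis,Gulo_viridis),Ailuropoda_montanus),(Lycaon_domesticus,(Aedes_sapiens,(Camponotus_australis,Triticum_robustus))))),(Pan_rubra,Ursus_borealis))).
That clade has exactly 12 tips — every listed taxon and nothing else — so the group is monophyletic.

Yes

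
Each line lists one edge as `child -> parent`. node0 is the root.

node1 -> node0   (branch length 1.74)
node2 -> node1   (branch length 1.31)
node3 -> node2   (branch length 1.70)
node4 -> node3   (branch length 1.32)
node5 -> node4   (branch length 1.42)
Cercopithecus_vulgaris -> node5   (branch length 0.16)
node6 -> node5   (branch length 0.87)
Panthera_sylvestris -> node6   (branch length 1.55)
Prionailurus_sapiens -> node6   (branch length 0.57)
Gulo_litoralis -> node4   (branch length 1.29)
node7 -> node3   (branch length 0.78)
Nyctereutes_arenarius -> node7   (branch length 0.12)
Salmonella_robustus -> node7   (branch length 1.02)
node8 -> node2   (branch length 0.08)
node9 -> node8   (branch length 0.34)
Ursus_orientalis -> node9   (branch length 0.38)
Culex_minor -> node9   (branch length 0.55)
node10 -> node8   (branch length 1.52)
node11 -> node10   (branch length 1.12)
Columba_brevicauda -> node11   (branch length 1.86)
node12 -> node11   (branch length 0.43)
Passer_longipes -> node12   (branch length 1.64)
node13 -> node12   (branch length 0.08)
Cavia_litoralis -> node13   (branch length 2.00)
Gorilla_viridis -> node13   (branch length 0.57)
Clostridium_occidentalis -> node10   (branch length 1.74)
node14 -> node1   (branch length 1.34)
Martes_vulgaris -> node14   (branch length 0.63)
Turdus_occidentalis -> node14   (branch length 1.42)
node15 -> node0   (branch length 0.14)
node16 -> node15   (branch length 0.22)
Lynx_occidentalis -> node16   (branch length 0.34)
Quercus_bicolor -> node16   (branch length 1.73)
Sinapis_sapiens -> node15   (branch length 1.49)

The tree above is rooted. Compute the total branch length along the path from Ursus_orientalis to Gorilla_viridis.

4.44

The path runs Ursus_orientalis → … → MRCA → … → Gorilla_viridis; the MRCA is the node subtending ((Ursus_orientalis,Culex_minor),((Columba_brevicauda,(Passer_longipes,(Cavia_litoralis,Gorilla_viridis))),Clostridium_occidentalis)).
Branch lengths along that path: 0.38 + 0.34 + 1.52 + 1.12 + 0.43 + 0.08 + 0.57 = 4.44.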